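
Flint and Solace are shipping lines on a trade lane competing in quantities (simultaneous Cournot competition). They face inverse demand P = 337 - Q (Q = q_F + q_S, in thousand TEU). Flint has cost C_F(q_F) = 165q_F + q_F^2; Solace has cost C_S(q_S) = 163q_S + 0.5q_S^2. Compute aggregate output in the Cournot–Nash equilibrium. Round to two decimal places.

Flint's profit: π_F = (337 - Q)q_F - (165q_F + q_F²). Setting ∂π_F/∂q_F = 0: 172 - 4q_F - (q_S) = 0.
Solace's profit: π_S = (337 - Q)q_S - (163q_S + (1/2)q_S²). Setting ∂π_S/∂q_S = 0: 174 - 3q_S - (q_F) = 0.
Rearranging gives the reaction functions q_F = (172 - q_S)/4 and q_S = (174 - q_F)/3.
Substituting one into the other gives q_F = 342/11 and q_S = 524/11.
Total output Q = 342/11 + 524/11 = 866/11.

78.73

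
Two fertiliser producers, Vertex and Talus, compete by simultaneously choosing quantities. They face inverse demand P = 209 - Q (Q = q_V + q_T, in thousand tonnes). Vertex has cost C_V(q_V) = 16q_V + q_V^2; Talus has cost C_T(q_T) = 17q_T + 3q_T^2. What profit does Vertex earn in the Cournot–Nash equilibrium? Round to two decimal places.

3804.17

Vertex's profit: π_V = (209 - Q)q_V - (16q_V + q_V²). Setting ∂π_V/∂q_V = 0: 193 - 4q_V - (q_T) = 0.
Talus's profit: π_T = (209 - Q)q_T - (17q_T + 3q_T²). Setting ∂π_T/∂q_T = 0: 192 - 8q_T - (q_V) = 0.
Rearranging gives the reaction functions q_V = (193 - q_T)/4 and q_T = (192 - q_V)/8.
Substituting one into the other gives q_V = 1352/31 and q_T = 575/31.
Price P = 209 - 1927/31 = 146.8387.
Vertex's profit: 146.8387·(1352/31) - 16·(1352/31) - (1352/31)² = 3804.1707.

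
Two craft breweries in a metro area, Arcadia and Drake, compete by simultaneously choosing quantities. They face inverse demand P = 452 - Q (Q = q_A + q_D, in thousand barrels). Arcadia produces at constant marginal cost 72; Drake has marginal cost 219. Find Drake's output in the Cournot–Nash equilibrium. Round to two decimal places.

Arcadia's profit: π_A = (452 - Q)q_A - (72q_A). Setting ∂π_A/∂q_A = 0: 380 - 2q_A - (q_D) = 0.
Drake's first-order condition: 233 - 2q_D - (q_A) = 0.
So q_A = (380 - q_D)/2 and q_D = (233 - q_A)/2.
Substituting one into the other gives q_A = 527/3 and q_D = 86/3.

28.67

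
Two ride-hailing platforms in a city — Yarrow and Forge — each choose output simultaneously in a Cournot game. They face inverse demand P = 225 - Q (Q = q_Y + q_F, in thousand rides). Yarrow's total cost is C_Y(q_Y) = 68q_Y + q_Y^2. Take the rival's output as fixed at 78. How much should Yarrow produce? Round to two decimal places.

With the rival's output fixed at 78, Yarrow's profit is π_Y = (225 - 78 - q_Y)q_Y - (68q_Y + q_Y²) = (147 - q_Y)q_Y - (68q_Y + q_Y²).
∂π_Y/∂q_Y = 79 - 4q_Y = 0, so q_Y = 79/4.

19.75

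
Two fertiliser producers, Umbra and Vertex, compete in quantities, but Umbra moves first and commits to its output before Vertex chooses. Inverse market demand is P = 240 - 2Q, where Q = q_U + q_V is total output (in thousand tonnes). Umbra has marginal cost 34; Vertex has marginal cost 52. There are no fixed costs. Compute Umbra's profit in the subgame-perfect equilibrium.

Solve by backward induction. Given q_U, the follower Vertex maximises π_V = (240 - 2q_U - 2q_V)q_V - 52q_V.
∂π_V/∂q_V = 188 - 2q_U - 4q_V = 0 gives the reaction function q_V = (188 - 2q_U)/4.
The leader anticipates this reaction. Substituting into P = 240 - 2Q gives P = 146 - q_U, so π_U = (146 - q_U)q_U - 34q_U.
Maximising: ∂π_U/∂q_U = 112 - 2q_U = 0, giving q_U = 56.
Then q_V = (188 - 2·56)/4 = 19.
Price P = 240 - 2·75 = 90.
Umbra's profit: (90 - 34)·56 = 3136.

3136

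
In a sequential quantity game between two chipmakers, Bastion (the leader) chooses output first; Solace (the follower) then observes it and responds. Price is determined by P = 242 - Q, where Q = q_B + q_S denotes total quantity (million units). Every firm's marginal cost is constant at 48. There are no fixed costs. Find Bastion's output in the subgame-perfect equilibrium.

Solve by backward induction. Given q_B, the follower Solace maximises π_S = (242 - q_B - q_S)q_S - 48q_S.
Follower FOC: 194 - q_B - 2q_S = 0, so q_S(q_B) = (194 - q_B)/2.
The leader anticipates this reaction. Substituting into P = 242 - Q gives P = 145 - (1/2)q_B, so π_B = (145 - (1/2)q_B)q_B - 48q_B.
Leader FOC: 97 - q_B = 0, so q_B = 97.
Then q_S = (194 - 97)/2 = 97/2.

97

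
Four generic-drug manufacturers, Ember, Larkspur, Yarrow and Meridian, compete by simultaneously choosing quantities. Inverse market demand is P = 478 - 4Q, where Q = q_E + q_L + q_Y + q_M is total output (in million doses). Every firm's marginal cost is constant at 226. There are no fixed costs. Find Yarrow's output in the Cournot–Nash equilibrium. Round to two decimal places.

12.60

Each firm earns π_i = (478 - 4Q)q_i - 226q_i.
First-order condition (treating rivals' output as given): 252 - 8q_i - 4·Σ_{j≠i} q_j = 0.
By symmetry each firm produces the same amount; substituting Σ_{j≠i} q_j = 3q_i yields q_i = 252/20 = 63/5.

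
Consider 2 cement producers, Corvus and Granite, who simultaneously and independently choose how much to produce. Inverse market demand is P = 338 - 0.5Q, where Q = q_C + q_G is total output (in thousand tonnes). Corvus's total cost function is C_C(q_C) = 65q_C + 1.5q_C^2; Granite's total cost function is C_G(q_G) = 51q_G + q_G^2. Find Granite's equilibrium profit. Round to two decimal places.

Corvus's profit: π_C = (338 - 0.5Q)q_C - (65q_C + (3/2)q_C²). Setting ∂π_C/∂q_C = 0: 273 - 4q_C - (1/2)(q_G) = 0.
Granite's first-order condition: 287 - 3q_G - (1/2)(q_C) = 0.
Best responses: q_C = (273 - (1/2)q_G)/4, q_G = (287 - (1/2)q_C)/3.
Solving the pair: q_C = 57.4894, q_G = 86.0851.
Price P = 338 - (1/2)·143.5745 = 266.2128.
Granite's profit: 266.2128·86.0851 - 51·86.0851 - 86.0851² = 11115.9683.

11115.97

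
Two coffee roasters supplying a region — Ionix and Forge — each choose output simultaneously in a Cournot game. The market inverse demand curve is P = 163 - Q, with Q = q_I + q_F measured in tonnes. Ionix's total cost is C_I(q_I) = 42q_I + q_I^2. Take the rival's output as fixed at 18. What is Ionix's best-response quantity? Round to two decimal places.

With the rival's output fixed at 18, Ionix's profit is π_I = (163 - 18 - q_I)q_I - (42q_I + q_I²) = (145 - q_I)q_I - (42q_I + q_I²).
∂π_I/∂q_I = 103 - 4q_I = 0, so q_I = 103/4.

25.75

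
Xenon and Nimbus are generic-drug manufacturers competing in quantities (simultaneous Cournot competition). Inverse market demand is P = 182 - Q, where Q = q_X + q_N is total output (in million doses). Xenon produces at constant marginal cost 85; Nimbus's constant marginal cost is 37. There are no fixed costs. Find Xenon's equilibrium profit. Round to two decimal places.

266.78

Xenon's profit: π_X = (182 - Q)q_X - (85q_X). Setting ∂π_X/∂q_X = 0: 97 - 2q_X - (q_N) = 0.
Nimbus's profit: π_N = (182 - Q)q_N - (37q_N). Setting ∂π_N/∂q_N = 0: 145 - 2q_N - (q_X) = 0.
Best responses: q_X = (97 - q_N)/2, q_N = (145 - q_X)/2.
Solving the pair: q_X = 49/3, q_N = 193/3.
Price P = 182 - 242/3 = 304/3.
Xenon's profit: (304/3 - 85)·(49/3) = 266.7778.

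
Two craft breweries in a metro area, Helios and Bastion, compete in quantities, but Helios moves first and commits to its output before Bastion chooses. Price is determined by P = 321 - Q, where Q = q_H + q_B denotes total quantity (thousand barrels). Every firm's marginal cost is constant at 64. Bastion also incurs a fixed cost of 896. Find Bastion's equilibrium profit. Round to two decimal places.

3232.06

Solve by backward induction. Given q_H, the follower Bastion maximises π_B = (321 - q_H - q_B)q_B - 64q_B.
∂π_B/∂q_B = 257 - q_H - 2q_B = 0 gives the reaction function q_B = (257 - q_H)/2.
The leader anticipates this reaction. Substituting into P = 321 - Q gives P = 385/2 - (1/2)q_H, so π_H = (385/2 - (1/2)q_H)q_H - 64q_H.
Leader FOC: 257/2 - q_H = 0, so q_H = 257/2.
Then q_B = (257 - 257/2)/2 = 257/4.
Price P = 321 - 771/4 = 513/4.
Bastion's profit: (513/4 - 64)·(257/4) - 896 = 3232.0625.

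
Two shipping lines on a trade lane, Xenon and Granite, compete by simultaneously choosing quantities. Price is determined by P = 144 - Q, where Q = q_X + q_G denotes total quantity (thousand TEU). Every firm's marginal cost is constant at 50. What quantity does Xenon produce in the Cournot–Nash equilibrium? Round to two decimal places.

Each firm earns π_i = (144 - Q)q_i - 50q_i.
First-order condition (treating rivals' output as given): 94 - 2q_i - q_j = 0.
By symmetry each firm produces the same amount; substituting q_j = q_i yields q_i = 94/3.

31.33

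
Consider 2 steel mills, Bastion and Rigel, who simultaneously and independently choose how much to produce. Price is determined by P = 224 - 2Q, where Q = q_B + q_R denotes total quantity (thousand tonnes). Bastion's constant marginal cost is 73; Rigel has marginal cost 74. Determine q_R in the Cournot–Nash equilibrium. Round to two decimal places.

24.83

Bastion's profit: π_B = (224 - 2Q)q_B - (73q_B). Setting ∂π_B/∂q_B = 0: 151 - 4q_B - 2(q_R) = 0.
Rigel's profit: π_R = (224 - 2Q)q_R - (74q_R). Setting ∂π_R/∂q_R = 0: 150 - 4q_R - 2(q_B) = 0.
So q_B = (151 - 2q_R)/4 and q_R = (150 - 2q_B)/4.
Solving the pair: q_B = 76/3, q_R = 149/6.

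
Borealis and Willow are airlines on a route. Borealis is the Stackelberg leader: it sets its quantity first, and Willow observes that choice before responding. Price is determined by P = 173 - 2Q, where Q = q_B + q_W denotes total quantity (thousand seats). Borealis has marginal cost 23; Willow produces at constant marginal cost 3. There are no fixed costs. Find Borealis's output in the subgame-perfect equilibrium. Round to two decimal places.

32.50

The follower Willow best-responds to any q_B: π_W = (173 - 2Q)q_W - 3q_W.
∂π_W/∂q_W = 170 - 2q_B - 4q_W = 0 gives the reaction function q_W = (170 - 2q_B)/4.
Borealis substitutes q_W(q_B) into its own profit: π_B = q_B(173 - 2q_B - (170 - 2q_B)/2) - 23q_B = (88 - q_B)q_B - 23q_B.
The leader's first-order condition 65 - 2q_B = 0 yields q_B = 65/2.
Then q_W = (170 - 2·(65/2))/4 = 105/4.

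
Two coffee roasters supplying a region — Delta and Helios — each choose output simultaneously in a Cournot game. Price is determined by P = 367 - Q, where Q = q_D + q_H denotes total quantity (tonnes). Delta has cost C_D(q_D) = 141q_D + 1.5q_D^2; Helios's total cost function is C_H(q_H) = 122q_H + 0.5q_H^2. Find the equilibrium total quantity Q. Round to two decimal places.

102.29

Delta's profit: π_D = (367 - Q)q_D - (141q_D + (3/2)q_D²). Setting ∂π_D/∂q_D = 0: 226 - 5q_D - (q_H) = 0.
Helios's first-order condition: 245 - 3q_H - (q_D) = 0.
Best responses: q_D = (226 - q_H)/5, q_H = (245 - q_D)/3.
Solving the pair: q_D = 433/14, q_H = 999/14.
Total output Q = 433/14 + 999/14 = 716/7.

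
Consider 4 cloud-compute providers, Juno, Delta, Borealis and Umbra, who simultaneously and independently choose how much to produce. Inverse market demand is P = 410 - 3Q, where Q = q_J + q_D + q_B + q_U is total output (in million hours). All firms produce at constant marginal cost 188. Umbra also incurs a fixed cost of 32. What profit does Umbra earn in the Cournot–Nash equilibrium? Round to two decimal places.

A representative firm's profit is π_i = q_i(410 - 3Q) - 188q_i.
Setting ∂π_i/∂q_i = 0 with rivals' quantities fixed: 222 - 6q_i - 3·Σ_{j≠i} q_j = 0.
With identical firms every q_j equals q_i, so Σ_{j≠i} q_j = 3q_i and 222 = 15q_i, giving q_i = 74/5.
Price P = 410 - 3·(296/5) = 1162/5.
Umbra's profit: (1162/5 - 188)·(74/5) - 32 = 625.1200.

625.12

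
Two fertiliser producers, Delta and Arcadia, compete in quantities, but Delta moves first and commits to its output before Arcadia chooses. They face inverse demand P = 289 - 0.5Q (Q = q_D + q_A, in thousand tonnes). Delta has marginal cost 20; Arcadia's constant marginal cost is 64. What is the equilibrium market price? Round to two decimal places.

Solve by backward induction. Given q_D, the follower Arcadia maximises π_A = (289 - (1/2)q_D - (1/2)q_A)q_A - 64q_A.
Follower FOC: 225 - (1/2)q_D - q_A = 0, so q_A(q_D) = (225 - (1/2)q_D).
The leader anticipates this reaction. Substituting into P = 289 - 0.5Q gives P = 353/2 - (1/4)q_D, so π_D = (353/2 - (1/4)q_D)q_D - 20q_D.
Maximising: ∂π_D/∂q_D = 313/2 - (1/2)q_D = 0, giving q_D = 313.
Then q_A = (225 - (1/2)·313) = 137/2.
Total output Q = 763/2, so price P = 289 - (1/2)·(763/2) = 393/4.

98.25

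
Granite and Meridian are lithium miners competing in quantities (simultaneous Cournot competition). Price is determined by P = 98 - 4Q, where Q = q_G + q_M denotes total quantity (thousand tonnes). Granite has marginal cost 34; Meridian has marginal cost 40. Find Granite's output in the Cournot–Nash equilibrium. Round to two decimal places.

5.83

Granite's profit: π_G = (98 - 4Q)q_G - (34q_G). Setting ∂π_G/∂q_G = 0: 64 - 8q_G - 4(q_M) = 0.
Meridian's profit: π_M = (98 - 4Q)q_M - (40q_M). Setting ∂π_M/∂q_M = 0: 58 - 8q_M - 4(q_G) = 0.
So q_G = (64 - 4q_M)/8 and q_M = (58 - 4q_G)/8.
Solving the pair: q_G = 35/6, q_M = 13/3.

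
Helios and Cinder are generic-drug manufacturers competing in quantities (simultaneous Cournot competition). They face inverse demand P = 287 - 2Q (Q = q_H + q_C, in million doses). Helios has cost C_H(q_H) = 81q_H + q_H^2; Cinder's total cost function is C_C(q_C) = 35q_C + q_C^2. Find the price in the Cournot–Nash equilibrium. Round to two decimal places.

Helios's profit: π_H = (287 - 2Q)q_H - (81q_H + q_H²). Setting ∂π_H/∂q_H = 0: 206 - 6q_H - 2(q_C) = 0.
Cinder's profit: π_C = (287 - 2Q)q_C - (35q_C + q_C²). Setting ∂π_C/∂q_C = 0: 252 - 6q_C - 2(q_H) = 0.
Rearranging gives the reaction functions q_H = (206 - 2q_C)/6 and q_C = (252 - 2q_H)/6.
Solving the pair: q_H = 183/8, q_C = 275/8.
Total output Q = 229/4, so price P = 287 - 2·(229/4) = 345/2.

172.50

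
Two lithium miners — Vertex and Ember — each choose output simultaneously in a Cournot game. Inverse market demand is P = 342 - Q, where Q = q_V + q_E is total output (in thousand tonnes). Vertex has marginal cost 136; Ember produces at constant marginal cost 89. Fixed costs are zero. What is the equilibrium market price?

Vertex's profit: π_V = (342 - Q)q_V - (136q_V). Setting ∂π_V/∂q_V = 0: 206 - 2q_V - (q_E) = 0.
Ember's first-order condition: 253 - 2q_E - (q_V) = 0.
So q_V = (206 - q_E)/2 and q_E = (253 - q_V)/2.
Solving the pair: q_V = 53, q_E = 100.
Total output Q = 153, so price P = 342 - 153 = 189.

189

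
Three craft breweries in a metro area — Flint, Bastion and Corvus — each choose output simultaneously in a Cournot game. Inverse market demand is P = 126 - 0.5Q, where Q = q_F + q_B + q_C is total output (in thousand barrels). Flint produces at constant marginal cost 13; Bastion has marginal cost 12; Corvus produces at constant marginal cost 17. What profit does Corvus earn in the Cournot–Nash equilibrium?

1250

Flint's profit: π_F = (126 - 0.5Q)q_F - (13q_F). Setting ∂π_F/∂q_F = 0: 113 - q_F - (1/2)(q_B + q_C) = 0.
Bastion's first-order condition: 114 - q_B - (1/2)(q_F + q_C) = 0.
Corvus's first-order condition: 109 - q_C - (1/2)(q_F + q_B) = 0.
Adding the 3 first-order conditions: 336 − 2Q = 0, so Q = 168.
Back-substituting: q_F = (113 − 84)/(1/2) = 58, q_B = (114 − 84)/(1/2) = 60, q_C = (109 − 84)/(1/2) = 50.
Price P = 126 - (1/2)·168 = 42.
Corvus's profit: (42 - 17)·50 = 1250.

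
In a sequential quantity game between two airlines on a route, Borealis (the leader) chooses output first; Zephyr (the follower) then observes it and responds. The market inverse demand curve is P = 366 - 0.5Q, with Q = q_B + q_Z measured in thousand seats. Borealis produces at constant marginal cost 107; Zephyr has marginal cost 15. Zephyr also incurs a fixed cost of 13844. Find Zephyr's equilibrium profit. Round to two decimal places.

21934.13

Solve by backward induction. Given q_B, the follower Zephyr maximises π_Z = (366 - (1/2)q_B - (1/2)q_Z)q_Z - 15q_Z.
Setting the follower's marginal profit to zero, 351 - (1/2)q_B - q_Z = 0, i.e. q_Z = (351 - (1/2)q_B).
The leader anticipates this reaction. Substituting into P = 366 - 0.5Q gives P = 381/2 - (1/4)q_B, so π_B = (381/2 - (1/4)q_B)q_B - 107q_B.
Maximising: ∂π_B/∂q_B = 167/2 - (1/2)q_B = 0, giving q_B = 167.
Then q_Z = (351 - (1/2)·167) = 535/2.
Price P = 366 - (1/2)·(869/2) = 595/4.
Zephyr's profit: (595/4 - 15)·(535/2) - 13844 = 21934.1250.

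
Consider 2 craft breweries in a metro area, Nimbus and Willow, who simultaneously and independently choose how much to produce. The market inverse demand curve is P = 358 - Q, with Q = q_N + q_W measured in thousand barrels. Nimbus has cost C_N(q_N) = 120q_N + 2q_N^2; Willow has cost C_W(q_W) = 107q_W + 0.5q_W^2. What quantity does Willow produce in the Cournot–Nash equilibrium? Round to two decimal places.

74.59

Nimbus's profit: π_N = (358 - Q)q_N - (120q_N + 2q_N²). Setting ∂π_N/∂q_N = 0: 238 - 6q_N - (q_W) = 0.
Willow's first-order condition: 251 - 3q_W - (q_N) = 0.
Best responses: q_N = (238 - q_W)/6, q_W = (251 - q_N)/3.
Substituting one into the other gives q_N = 463/17 and q_W = 1268/17.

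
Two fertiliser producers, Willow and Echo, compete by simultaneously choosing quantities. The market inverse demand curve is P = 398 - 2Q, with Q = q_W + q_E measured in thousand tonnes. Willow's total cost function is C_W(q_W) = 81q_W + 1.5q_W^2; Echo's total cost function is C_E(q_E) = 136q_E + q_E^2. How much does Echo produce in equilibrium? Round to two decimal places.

31.58

Willow's profit: π_W = (398 - 2Q)q_W - (81q_W + (3/2)q_W²). Setting ∂π_W/∂q_W = 0: 317 - 7q_W - 2(q_E) = 0.
Echo's first-order condition: 262 - 6q_E - 2(q_W) = 0.
So q_W = (317 - 2q_E)/7 and q_E = (262 - 2q_W)/6.
Substituting one into the other gives q_W = 689/19 and q_E = 600/19.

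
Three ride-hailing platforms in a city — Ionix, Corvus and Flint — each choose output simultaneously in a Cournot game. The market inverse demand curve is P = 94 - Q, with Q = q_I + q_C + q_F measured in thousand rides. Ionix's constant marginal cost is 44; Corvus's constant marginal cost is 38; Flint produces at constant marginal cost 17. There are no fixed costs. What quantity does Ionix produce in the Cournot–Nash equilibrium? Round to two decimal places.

Ionix's profit: π_I = (94 - Q)q_I - (44q_I). Setting ∂π_I/∂q_I = 0: 50 - 2q_I - (q_C + q_F) = 0.
Corvus's profit: π_C = (94 - Q)q_C - (38q_C). Setting ∂π_C/∂q_C = 0: 56 - 2q_C - (q_I + q_F) = 0.
Flint's first-order condition: 77 - 2q_F - (q_I + q_C) = 0.
Summing all 3 equations gives 183 − 4Q = 0, hence Q = 183/4.
Back-substituting: q_I = (50 − 183/4) = 17/4, q_C = (56 − 183/4) = 41/4, q_F = (77 − 183/4) = 125/4.

4.25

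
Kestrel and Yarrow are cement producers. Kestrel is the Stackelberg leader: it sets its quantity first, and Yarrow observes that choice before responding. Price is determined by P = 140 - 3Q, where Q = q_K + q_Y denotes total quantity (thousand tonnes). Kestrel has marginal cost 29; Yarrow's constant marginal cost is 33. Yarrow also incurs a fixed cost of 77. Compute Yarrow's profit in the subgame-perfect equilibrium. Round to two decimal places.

Solve by backward induction. Given q_K, the follower Yarrow maximises π_Y = (140 - 3q_K - 3q_Y)q_Y - 33q_Y.
∂π_Y/∂q_Y = 107 - 3q_K - 6q_Y = 0 gives the reaction function q_Y = (107 - 3q_K)/6.
The leader anticipates this reaction. Substituting into P = 140 - 3Q gives P = 173/2 - (3/2)q_K, so π_K = (173/2 - (3/2)q_K)q_K - 29q_K.
Leader FOC: 115/2 - 3q_K = 0, so q_K = 115/6.
Then q_Y = (107 - 3·(115/6))/6 = 33/4.
Price P = 140 - 3·(329/12) = 231/4.
Yarrow's profit: (231/4 - 33)·(33/4) - 77 = 127.1875.

127.19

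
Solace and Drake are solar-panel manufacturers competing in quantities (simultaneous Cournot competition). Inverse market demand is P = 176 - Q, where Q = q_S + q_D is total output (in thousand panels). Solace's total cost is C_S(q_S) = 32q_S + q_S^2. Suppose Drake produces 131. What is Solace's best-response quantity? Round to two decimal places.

With the rival's output fixed at 131, Solace's profit is π_S = (176 - 131 - q_S)q_S - (32q_S + q_S²) = (45 - q_S)q_S - (32q_S + q_S²).
∂π_S/∂q_S = 13 - 4q_S = 0, so q_S = 13/4.

3.25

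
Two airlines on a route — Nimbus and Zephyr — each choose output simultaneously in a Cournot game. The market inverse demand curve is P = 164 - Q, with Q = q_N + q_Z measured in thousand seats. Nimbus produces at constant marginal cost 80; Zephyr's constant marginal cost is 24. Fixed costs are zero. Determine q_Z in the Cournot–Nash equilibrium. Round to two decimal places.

65.33

Nimbus's profit: π_N = (164 - Q)q_N - (80q_N). Setting ∂π_N/∂q_N = 0: 84 - 2q_N - (q_Z) = 0.
Zephyr's profit: π_Z = (164 - Q)q_Z - (24q_Z). Setting ∂π_Z/∂q_Z = 0: 140 - 2q_Z - (q_N) = 0.
So q_N = (84 - q_Z)/2 and q_Z = (140 - q_N)/2.
Substituting one into the other gives q_N = 28/3 and q_Z = 196/3.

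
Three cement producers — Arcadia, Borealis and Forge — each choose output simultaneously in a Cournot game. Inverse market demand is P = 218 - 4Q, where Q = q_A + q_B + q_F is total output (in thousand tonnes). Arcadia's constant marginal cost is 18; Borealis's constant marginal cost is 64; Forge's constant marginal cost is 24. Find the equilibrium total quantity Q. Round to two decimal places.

Arcadia's profit: π_A = (218 - 4Q)q_A - (18q_A). Setting ∂π_A/∂q_A = 0: 200 - 8q_A - 4(q_B + q_F) = 0.
Borealis's profit: π_B = (218 - 4Q)q_B - (64q_B). Setting ∂π_B/∂q_B = 0: 154 - 8q_B - 4(q_A + q_F) = 0.
Forge's first-order condition: 194 - 8q_F - 4(q_A + q_B) = 0.
Adding the 3 first-order conditions: 548 − 16Q = 0, so Q = 137/4.
Back-substituting: q_A = (200 − 137)/4 = 63/4, q_B = (154 − 137)/4 = 17/4, q_F = (194 − 137)/4 = 57/4.
Total output Q = 63/4 + 17/4 + 57/4 = 137/4.

34.25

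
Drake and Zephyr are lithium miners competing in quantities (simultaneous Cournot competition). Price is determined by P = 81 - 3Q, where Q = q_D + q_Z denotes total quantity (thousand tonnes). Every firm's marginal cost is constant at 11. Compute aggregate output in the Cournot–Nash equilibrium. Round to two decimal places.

Each firm earns π_i = (81 - 3Q)q_i - 11q_i.
Setting ∂π_i/∂q_i = 0 with rivals' quantities fixed: 70 - 6q_i - 3q_j = 0.
By symmetry each firm produces the same amount; substituting q_j = q_i yields q_i = 70/9.
Total output Q = 70/9 + 70/9 = 140/9.

15.56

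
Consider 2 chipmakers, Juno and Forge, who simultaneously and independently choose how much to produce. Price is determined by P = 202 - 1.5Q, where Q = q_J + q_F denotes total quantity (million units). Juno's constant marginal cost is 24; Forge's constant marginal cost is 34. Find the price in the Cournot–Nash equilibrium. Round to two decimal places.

Juno's profit: π_J = (202 - 1.5Q)q_J - (24q_J). Setting ∂π_J/∂q_J = 0: 178 - 3q_J - (3/2)(q_F) = 0.
Forge's first-order condition: 168 - 3q_F - (3/2)(q_J) = 0.
So q_J = (178 - (3/2)q_F)/3 and q_F = (168 - (3/2)q_J)/3.
Substituting one into the other gives q_J = 376/9 and q_F = 316/9.
Total output Q = 692/9, so price P = 202 - (3/2)·(692/9) = 260/3.

86.67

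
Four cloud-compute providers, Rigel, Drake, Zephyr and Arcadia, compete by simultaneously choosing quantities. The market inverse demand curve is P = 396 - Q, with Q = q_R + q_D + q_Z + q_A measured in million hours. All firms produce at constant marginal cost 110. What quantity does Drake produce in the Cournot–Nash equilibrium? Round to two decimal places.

57.20

A representative firm's profit is π_i = q_i(396 - Q) - 110q_i.
Setting ∂π_i/∂q_i = 0 with rivals' quantities fixed: 286 - 2q_i - Σ_{j≠i} q_j = 0.
By symmetry each firm produces the same amount; substituting Σ_{j≠i} q_j = 3q_i yields q_i = 286/5.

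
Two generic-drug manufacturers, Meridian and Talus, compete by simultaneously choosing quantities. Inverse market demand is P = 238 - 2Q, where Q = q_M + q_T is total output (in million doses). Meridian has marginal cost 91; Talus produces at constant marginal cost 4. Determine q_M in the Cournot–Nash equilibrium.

10

Meridian's profit: π_M = (238 - 2Q)q_M - (91q_M). Setting ∂π_M/∂q_M = 0: 147 - 4q_M - 2(q_T) = 0.
Talus's first-order condition: 234 - 4q_T - 2(q_M) = 0.
Rearranging gives the reaction functions q_M = (147 - 2q_T)/4 and q_T = (234 - 2q_M)/4.
Solving the pair: q_M = 10, q_T = 107/2.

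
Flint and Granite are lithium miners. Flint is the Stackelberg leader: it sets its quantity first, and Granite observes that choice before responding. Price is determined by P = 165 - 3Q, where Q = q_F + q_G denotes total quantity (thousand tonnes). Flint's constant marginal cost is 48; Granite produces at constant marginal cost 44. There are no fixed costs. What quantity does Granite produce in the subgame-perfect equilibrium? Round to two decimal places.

10.75

The follower Granite best-responds to any q_F: π_G = (165 - 3Q)q_G - 44q_G.
∂π_G/∂q_G = 121 - 3q_F - 6q_G = 0 gives the reaction function q_G = (121 - 3q_F)/6.
The leader anticipates this reaction. Substituting into P = 165 - 3Q gives P = 209/2 - (3/2)q_F, so π_F = (209/2 - (3/2)q_F)q_F - 48q_F.
Leader FOC: 113/2 - 3q_F = 0, so q_F = 113/6.
Then q_G = (121 - 3·(113/6))/6 = 43/4.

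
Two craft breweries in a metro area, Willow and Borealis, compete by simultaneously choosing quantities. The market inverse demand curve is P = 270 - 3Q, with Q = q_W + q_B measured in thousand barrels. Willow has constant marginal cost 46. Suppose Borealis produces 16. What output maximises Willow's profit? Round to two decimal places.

29.33

With the rival's output fixed at 16, Willow's profit is π_W = (270 - 3·16 - 3q_W)q_W - (46q_W) = (222 - 3q_W)q_W - (46q_W).
∂π_W/∂q_W = 176 - 6q_W = 0, so q_W = 88/3.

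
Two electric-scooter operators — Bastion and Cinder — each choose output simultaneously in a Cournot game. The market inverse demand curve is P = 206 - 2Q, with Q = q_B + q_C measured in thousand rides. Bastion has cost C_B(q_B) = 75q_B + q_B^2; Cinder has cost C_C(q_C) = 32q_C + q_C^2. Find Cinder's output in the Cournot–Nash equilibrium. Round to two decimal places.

Bastion's profit: π_B = (206 - 2Q)q_B - (75q_B + q_B²). Setting ∂π_B/∂q_B = 0: 131 - 6q_B - 2(q_C) = 0.
Cinder's first-order condition: 174 - 6q_C - 2(q_B) = 0.
Rearranging gives the reaction functions q_B = (131 - 2q_C)/6 and q_C = (174 - 2q_B)/6.
Substituting one into the other gives q_B = 219/16 and q_C = 391/16.

24.44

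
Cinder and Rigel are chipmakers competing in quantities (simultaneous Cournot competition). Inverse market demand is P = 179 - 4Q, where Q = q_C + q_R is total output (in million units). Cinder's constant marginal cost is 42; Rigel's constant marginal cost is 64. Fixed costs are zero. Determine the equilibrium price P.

Cinder's profit: π_C = (179 - 4Q)q_C - (42q_C). Setting ∂π_C/∂q_C = 0: 137 - 8q_C - 4(q_R) = 0.
Rigel's first-order condition: 115 - 8q_R - 4(q_C) = 0.
Best responses: q_C = (137 - 4q_R)/8, q_R = (115 - 4q_C)/8.
Solving the pair: q_C = 53/4, q_R = 31/4.
Total output Q = 21, so price P = 179 - 4·21 = 95.

95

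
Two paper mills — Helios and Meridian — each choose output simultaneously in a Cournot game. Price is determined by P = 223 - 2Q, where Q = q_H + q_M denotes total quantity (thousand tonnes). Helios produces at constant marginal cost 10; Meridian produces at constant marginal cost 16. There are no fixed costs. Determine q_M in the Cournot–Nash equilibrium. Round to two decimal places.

33.50

Helios's profit: π_H = (223 - 2Q)q_H - (10q_H). Setting ∂π_H/∂q_H = 0: 213 - 4q_H - 2(q_M) = 0.
Meridian's first-order condition: 207 - 4q_M - 2(q_H) = 0.
So q_H = (213 - 2q_M)/4 and q_M = (207 - 2q_H)/4.
Substituting one into the other gives q_H = 73/2 and q_M = 67/2.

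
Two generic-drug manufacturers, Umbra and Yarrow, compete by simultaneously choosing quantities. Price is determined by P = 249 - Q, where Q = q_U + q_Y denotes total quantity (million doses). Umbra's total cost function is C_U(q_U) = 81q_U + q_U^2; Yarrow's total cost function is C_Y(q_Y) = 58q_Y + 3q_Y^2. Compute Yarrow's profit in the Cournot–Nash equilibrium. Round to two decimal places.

1478.53

Umbra's profit: π_U = (249 - Q)q_U - (81q_U + q_U²). Setting ∂π_U/∂q_U = 0: 168 - 4q_U - (q_Y) = 0.
Yarrow's profit: π_Y = (249 - Q)q_Y - (58q_Y + 3q_Y²). Setting ∂π_Y/∂q_Y = 0: 191 - 8q_Y - (q_U) = 0.
So q_U = (168 - q_Y)/4 and q_Y = (191 - q_U)/8.
Substituting one into the other gives q_U = 1153/31 and q_Y = 596/31.
Price P = 249 - 1749/31 = 192.5806.
Yarrow's profit: 192.5806·(596/31) - 58·(596/31) - 3(596/31)² = 1478.5265.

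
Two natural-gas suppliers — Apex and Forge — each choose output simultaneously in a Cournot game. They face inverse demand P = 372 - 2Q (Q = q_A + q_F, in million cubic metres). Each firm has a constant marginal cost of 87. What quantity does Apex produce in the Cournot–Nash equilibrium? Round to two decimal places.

A representative firm's profit is π_i = q_i(372 - 2Q) - 87q_i.
First-order condition (treating rivals' output as given): 285 - 4q_i - 2q_j = 0.
By symmetry each firm produces the same amount; substituting q_j = q_i yields q_i = 285/6 = 95/2.

47.50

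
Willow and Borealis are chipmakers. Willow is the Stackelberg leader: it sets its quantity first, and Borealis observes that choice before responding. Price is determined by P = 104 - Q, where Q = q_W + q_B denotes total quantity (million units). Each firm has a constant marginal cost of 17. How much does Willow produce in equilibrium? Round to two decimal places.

Solve by backward induction. Given q_W, the follower Borealis maximises π_B = (104 - q_W - q_B)q_B - 17q_B.
Setting the follower's marginal profit to zero, 87 - q_W - 2q_B = 0, i.e. q_B = (87 - q_W)/2.
The leader anticipates this reaction. Substituting into P = 104 - Q gives P = 121/2 - (1/2)q_W, so π_W = (121/2 - (1/2)q_W)q_W - 17q_W.
The leader's first-order condition 87/2 - q_W = 0 yields q_W = 87/2.
Then q_B = (87 - 87/2)/2 = 87/4.

43.50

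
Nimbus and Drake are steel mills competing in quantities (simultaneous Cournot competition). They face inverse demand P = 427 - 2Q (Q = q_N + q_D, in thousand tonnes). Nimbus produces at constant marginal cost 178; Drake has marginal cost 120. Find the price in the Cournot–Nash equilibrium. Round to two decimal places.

241.67

Nimbus's profit: π_N = (427 - 2Q)q_N - (178q_N). Setting ∂π_N/∂q_N = 0: 249 - 4q_N - 2(q_D) = 0.
Drake's first-order condition: 307 - 4q_D - 2(q_N) = 0.
Best responses: q_N = (249 - 2q_D)/4, q_D = (307 - 2q_N)/4.
Solving the pair: q_N = 191/6, q_D = 365/6.
Total output Q = 278/3, so price P = 427 - 2·(278/3) = 725/3.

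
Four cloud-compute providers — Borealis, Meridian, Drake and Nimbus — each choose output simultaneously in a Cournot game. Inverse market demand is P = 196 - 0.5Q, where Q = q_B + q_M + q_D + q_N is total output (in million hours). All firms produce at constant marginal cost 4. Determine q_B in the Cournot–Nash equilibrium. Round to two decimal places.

76.80

Each firm earns π_i = (196 - 0.5Q)q_i - 4q_i.
First-order condition (treating rivals' output as given): 192 - q_i - (1/2)·Σ_{j≠i} q_j = 0.
With identical firms every q_j equals q_i, so Σ_{j≠i} q_j = 3q_i and 192 = (5/2)q_i, giving q_i = 384/5.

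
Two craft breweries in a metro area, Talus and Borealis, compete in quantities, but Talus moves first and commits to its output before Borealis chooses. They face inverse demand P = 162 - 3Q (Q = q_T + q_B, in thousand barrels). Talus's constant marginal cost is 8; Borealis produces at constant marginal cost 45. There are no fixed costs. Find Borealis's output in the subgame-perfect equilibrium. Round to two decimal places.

3.58

The follower Borealis best-responds to any q_T: π_B = (162 - 3Q)q_B - 45q_B.
∂π_B/∂q_B = 117 - 3q_T - 6q_B = 0 gives the reaction function q_B = (117 - 3q_T)/6.
The leader anticipates this reaction. Substituting into P = 162 - 3Q gives P = 207/2 - (3/2)q_T, so π_T = (207/2 - (3/2)q_T)q_T - 8q_T.
Maximising: ∂π_T/∂q_T = 191/2 - 3q_T = 0, giving q_T = 191/6.
Then q_B = (117 - 3·(191/6))/6 = 43/12.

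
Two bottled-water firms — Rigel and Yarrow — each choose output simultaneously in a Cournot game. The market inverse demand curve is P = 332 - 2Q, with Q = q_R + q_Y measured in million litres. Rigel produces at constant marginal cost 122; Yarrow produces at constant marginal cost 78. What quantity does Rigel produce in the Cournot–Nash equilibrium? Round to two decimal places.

27.67

Rigel's profit: π_R = (332 - 2Q)q_R - (122q_R). Setting ∂π_R/∂q_R = 0: 210 - 4q_R - 2(q_Y) = 0.
Yarrow's first-order condition: 254 - 4q_Y - 2(q_R) = 0.
Rearranging gives the reaction functions q_R = (210 - 2q_Y)/4 and q_Y = (254 - 2q_R)/4.
Solving the pair: q_R = 83/3, q_Y = 149/3.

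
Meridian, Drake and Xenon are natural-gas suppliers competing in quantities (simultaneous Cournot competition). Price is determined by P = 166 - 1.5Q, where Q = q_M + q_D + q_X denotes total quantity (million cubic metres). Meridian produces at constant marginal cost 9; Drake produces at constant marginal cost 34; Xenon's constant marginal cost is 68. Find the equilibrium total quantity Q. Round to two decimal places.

Meridian's profit: π_M = (166 - 1.5Q)q_M - (9q_M). Setting ∂π_M/∂q_M = 0: 157 - 3q_M - (3/2)(q_D + q_X) = 0.
Drake's first-order condition: 132 - 3q_D - (3/2)(q_M + q_X) = 0.
Xenon's first-order condition: 98 - 3q_X - (3/2)(q_M + q_D) = 0.
Adding the 3 first-order conditions: 387 − 6Q = 0, so Q = 129/2.
Back-substituting: q_M = (157 − 387/4)/(3/2) = 241/6, q_D = (132 − 387/4)/(3/2) = 47/2, q_X = (98 − 387/4)/(3/2) = 5/6.
Total output Q = 241/6 + 47/2 + 5/6 = 129/2.

64.50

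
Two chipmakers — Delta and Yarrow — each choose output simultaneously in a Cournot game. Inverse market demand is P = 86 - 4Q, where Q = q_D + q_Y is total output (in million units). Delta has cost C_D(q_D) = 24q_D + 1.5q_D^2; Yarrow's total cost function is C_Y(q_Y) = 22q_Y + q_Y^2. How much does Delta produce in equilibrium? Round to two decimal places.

Delta's profit: π_D = (86 - 4Q)q_D - (24q_D + (3/2)q_D²). Setting ∂π_D/∂q_D = 0: 62 - 11q_D - 4(q_Y) = 0.
Yarrow's first-order condition: 64 - 10q_Y - 4(q_D) = 0.
Rearranging gives the reaction functions q_D = (62 - 4q_Y)/11 and q_Y = (64 - 4q_D)/10.
Solving the pair: q_D = 182/47, q_Y = 228/47.

3.87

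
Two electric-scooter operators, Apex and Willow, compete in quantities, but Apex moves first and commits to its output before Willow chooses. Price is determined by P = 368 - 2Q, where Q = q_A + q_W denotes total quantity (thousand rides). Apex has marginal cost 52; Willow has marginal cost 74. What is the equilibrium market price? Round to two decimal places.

136.50

Solve by backward induction. Given q_A, the follower Willow maximises π_W = (368 - 2q_A - 2q_W)q_W - 74q_W.
Follower FOC: 294 - 2q_A - 4q_W = 0, so q_W(q_A) = (294 - 2q_A)/4.
The leader anticipates this reaction. Substituting into P = 368 - 2Q gives P = 221 - q_A, so π_A = (221 - q_A)q_A - 52q_A.
The leader's first-order condition 169 - 2q_A = 0 yields q_A = 169/2.
Then q_W = (294 - 2·(169/2))/4 = 125/4.
Total output Q = 463/4, so price P = 368 - 2·(463/4) = 273/2.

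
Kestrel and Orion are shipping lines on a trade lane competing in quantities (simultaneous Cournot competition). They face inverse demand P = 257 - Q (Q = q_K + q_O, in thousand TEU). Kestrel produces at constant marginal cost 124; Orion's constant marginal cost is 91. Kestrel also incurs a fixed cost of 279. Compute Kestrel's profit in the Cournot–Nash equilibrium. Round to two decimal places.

832.11

Kestrel's profit: π_K = (257 - Q)q_K - (124q_K). Setting ∂π_K/∂q_K = 0: 133 - 2q_K - (q_O) = 0.
Orion's first-order condition: 166 - 2q_O - (q_K) = 0.
Best responses: q_K = (133 - q_O)/2, q_O = (166 - q_K)/2.
Substituting one into the other gives q_K = 100/3 and q_O = 199/3.
Price P = 257 - 299/3 = 472/3.
Kestrel's profit: (472/3 - 124)·(100/3) - 279 = 832.1111.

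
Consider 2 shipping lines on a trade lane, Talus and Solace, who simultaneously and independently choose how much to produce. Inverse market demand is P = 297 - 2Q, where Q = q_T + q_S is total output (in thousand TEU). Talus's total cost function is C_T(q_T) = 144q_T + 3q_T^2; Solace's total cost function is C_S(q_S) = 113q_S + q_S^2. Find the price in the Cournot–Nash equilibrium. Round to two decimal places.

222.57

Talus's profit: π_T = (297 - 2Q)q_T - (144q_T + 3q_T²). Setting ∂π_T/∂q_T = 0: 153 - 10q_T - 2(q_S) = 0.
Solace's profit: π_S = (297 - 2Q)q_S - (113q_S + q_S²). Setting ∂π_S/∂q_S = 0: 184 - 6q_S - 2(q_T) = 0.
Best responses: q_T = (153 - 2q_S)/10, q_S = (184 - 2q_T)/6.
Solving the pair: q_T = 275/28, q_S = 767/28.
Total output Q = 521/14, so price P = 297 - 2·(521/14) = 1558/7.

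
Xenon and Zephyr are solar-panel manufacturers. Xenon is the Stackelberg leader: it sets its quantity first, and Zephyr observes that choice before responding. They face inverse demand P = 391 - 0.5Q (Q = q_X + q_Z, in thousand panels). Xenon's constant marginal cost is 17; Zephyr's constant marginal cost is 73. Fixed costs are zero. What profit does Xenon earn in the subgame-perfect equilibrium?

Solve by backward induction. Given q_X, the follower Zephyr maximises π_Z = (391 - (1/2)q_X - (1/2)q_Z)q_Z - 73q_Z.
Setting the follower's marginal profit to zero, 318 - (1/2)q_X - q_Z = 0, i.e. q_Z = (318 - (1/2)q_X).
The leader anticipates this reaction. Substituting into P = 391 - 0.5Q gives P = 232 - (1/4)q_X, so π_X = (232 - (1/4)q_X)q_X - 17q_X.
The leader's first-order condition 215 - (1/2)q_X = 0 yields q_X = 430.
Then q_Z = (318 - (1/2)·430) = 103.
Price P = 391 - (1/2)·533 = 249/2.
Xenon's profit: (249/2 - 17)·430 = 46225.

46225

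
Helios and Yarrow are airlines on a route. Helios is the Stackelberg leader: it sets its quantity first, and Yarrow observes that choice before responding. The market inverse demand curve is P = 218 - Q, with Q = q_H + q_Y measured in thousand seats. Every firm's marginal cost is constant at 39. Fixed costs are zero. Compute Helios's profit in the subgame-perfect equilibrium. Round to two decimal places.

4005.13

Solve by backward induction. Given q_H, the follower Yarrow maximises π_Y = (218 - q_H - q_Y)q_Y - 39q_Y.
Follower FOC: 179 - q_H - 2q_Y = 0, so q_Y(q_H) = (179 - q_H)/2.
Helios substitutes q_Y(q_H) into its own profit: π_H = q_H(218 - q_H - (179 - q_H)/2) - 39q_H = (257/2 - (1/2)q_H)q_H - 39q_H.
Leader FOC: 179/2 - q_H = 0, so q_H = 179/2.
Then q_Y = (179 - 179/2)/2 = 179/4.
Price P = 218 - 537/4 = 335/4.
Helios's profit: (335/4 - 39)·(179/2) = 4005.1250.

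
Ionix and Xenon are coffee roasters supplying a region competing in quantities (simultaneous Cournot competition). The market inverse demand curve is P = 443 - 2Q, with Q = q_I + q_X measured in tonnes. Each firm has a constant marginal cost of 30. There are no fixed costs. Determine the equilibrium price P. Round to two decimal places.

167.67

Each firm earns π_i = (443 - 2Q)q_i - 30q_i.
First-order condition (treating rivals' output as given): 413 - 4q_i - 2q_j = 0.
With identical firms every q_j equals q_i, so q_j = q_i and 413 = 6q_i, giving q_i = 413/6.
Total output Q = 413/3, so price P = 443 - 2·(413/3) = 503/3.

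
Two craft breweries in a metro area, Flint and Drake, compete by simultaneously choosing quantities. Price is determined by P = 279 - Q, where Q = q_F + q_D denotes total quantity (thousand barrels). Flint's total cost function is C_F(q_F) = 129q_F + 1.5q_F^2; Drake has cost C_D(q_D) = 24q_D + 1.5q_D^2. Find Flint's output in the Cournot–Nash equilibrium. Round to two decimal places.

Flint's profit: π_F = (279 - Q)q_F - (129q_F + (3/2)q_F²). Setting ∂π_F/∂q_F = 0: 150 - 5q_F - (q_D) = 0.
Drake's profit: π_D = (279 - Q)q_D - (24q_D + (3/2)q_D²). Setting ∂π_D/∂q_D = 0: 255 - 5q_D - (q_F) = 0.
So q_F = (150 - q_D)/5 and q_D = (255 - q_F)/5.
Solving the pair: q_F = 165/8, q_D = 375/8.

20.63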